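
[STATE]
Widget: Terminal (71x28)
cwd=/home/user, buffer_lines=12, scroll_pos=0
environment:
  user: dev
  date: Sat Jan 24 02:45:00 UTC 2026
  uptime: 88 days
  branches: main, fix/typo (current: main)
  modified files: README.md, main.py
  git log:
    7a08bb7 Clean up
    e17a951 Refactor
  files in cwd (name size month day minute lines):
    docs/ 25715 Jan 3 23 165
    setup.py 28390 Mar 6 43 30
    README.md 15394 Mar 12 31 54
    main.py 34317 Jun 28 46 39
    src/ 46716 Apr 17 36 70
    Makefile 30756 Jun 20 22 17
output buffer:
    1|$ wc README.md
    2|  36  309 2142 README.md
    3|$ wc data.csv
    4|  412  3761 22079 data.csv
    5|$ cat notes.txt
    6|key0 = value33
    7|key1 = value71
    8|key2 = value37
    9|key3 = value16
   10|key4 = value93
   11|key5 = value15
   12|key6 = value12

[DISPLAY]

$ wc README.md                                                         
  36  309 2142 README.md                                               
$ wc data.csv                                                          
  412  3761 22079 data.csv                                             
$ cat notes.txt                                                        
key0 = value33                                                         
key1 = value71                                                         
key2 = value37                                                         
key3 = value16                                                         
key4 = value93                                                         
key5 = value15                                                         
key6 = value12                                                         
$ █                                                                    
                                                                       
                                                                       
                                                                       
                                                                       
                                                                       
                                                                       
                                                                       
                                                                       
                                                                       
                                                                       
                                                                       
                                                                       
                                                                       
                                                                       
                                                                       


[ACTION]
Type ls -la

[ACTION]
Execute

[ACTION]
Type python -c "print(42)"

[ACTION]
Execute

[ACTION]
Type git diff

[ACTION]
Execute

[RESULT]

  36  309 2142 README.md                                               
$ wc data.csv                                                          
  412  3761 22079 data.csv                                             
$ cat notes.txt                                                        
key0 = value33                                                         
key1 = value71                                                         
key2 = value37                                                         
key3 = value16                                                         
key4 = value93                                                         
key5 = value15                                                         
key6 = value12                                                         
$ ls -la                                                               
drwxr-xr-x  1 dev group    25715 Jan  3 10:23 docs/                    
-rw-r--r--  1 dev group    28390 Mar  6 10:43 setup.py                 
-rw-r--r--  1 dev group    15394 Mar 12 10:31 README.md                
-rw-r--r--  1 dev group    34317 Jun 28 10:46 main.py                  
drwxr-xr-x  1 dev group    46716 Apr 17 10:36 src/                     
-rw-r--r--  1 dev group    30756 Jun 20 10:22 Makefile                 
$ python -c "print(42)"                                                
42                                                                     
$ git diff                                                             
diff --git a/main.py b/main.py                                         
--- a/main.py                                                          
+++ b/main.py                                                          
@@ -1,3 +1,4 @@                                                        
+# updated                                                             
 import sys                                                            
$ █                                                                    


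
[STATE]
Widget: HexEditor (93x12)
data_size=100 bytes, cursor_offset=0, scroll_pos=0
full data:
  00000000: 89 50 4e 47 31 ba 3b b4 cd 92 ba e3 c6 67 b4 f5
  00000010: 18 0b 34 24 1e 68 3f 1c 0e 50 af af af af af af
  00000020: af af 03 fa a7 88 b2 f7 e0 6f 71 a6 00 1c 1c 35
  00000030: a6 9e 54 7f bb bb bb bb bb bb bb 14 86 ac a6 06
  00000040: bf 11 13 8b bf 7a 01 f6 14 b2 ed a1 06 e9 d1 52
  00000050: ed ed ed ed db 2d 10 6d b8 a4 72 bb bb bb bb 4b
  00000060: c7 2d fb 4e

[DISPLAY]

00000000  89 50 4e 47 31 ba 3b b4  cd 92 ba e3 c6 67 b4 f5  |.PNG1.;......g..|               
00000010  18 0b 34 24 1e 68 3f 1c  0e 50 af af af af af af  |..4$.h?..P......|               
00000020  af af 03 fa a7 88 b2 f7  e0 6f 71 a6 00 1c 1c 35  |.........oq....5|               
00000030  a6 9e 54 7f bb bb bb bb  bb bb bb 14 86 ac a6 06  |..T.............|               
00000040  bf 11 13 8b bf 7a 01 f6  14 b2 ed a1 06 e9 d1 52  |.....z.........R|               
00000050  ed ed ed ed db 2d 10 6d  b8 a4 72 bb bb bb bb 4b  |.....-.m..r....K|               
00000060  c7 2d fb 4e                                       |.-.N            |               
                                                                                             
                                                                                             
                                                                                             
                                                                                             
                                                                                             


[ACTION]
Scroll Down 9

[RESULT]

00000060  c7 2d fb 4e                                       |.-.N            |               
                                                                                             
                                                                                             
                                                                                             
                                                                                             
                                                                                             
                                                                                             
                                                                                             
                                                                                             
                                                                                             
                                                                                             
                                                                                             


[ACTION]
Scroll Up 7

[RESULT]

00000000  89 50 4e 47 31 ba 3b b4  cd 92 ba e3 c6 67 b4 f5  |.PNG1.;......g..|               
00000010  18 0b 34 24 1e 68 3f 1c  0e 50 af af af af af af  |..4$.h?..P......|               
00000020  af af 03 fa a7 88 b2 f7  e0 6f 71 a6 00 1c 1c 35  |.........oq....5|               
00000030  a6 9e 54 7f bb bb bb bb  bb bb bb 14 86 ac a6 06  |..T.............|               
00000040  bf 11 13 8b bf 7a 01 f6  14 b2 ed a1 06 e9 d1 52  |.....z.........R|               
00000050  ed ed ed ed db 2d 10 6d  b8 a4 72 bb bb bb bb 4b  |.....-.m..r....K|               
00000060  c7 2d fb 4e                                       |.-.N            |               
                                                                                             
                                                                                             
                                                                                             
                                                                                             
                                                                                             


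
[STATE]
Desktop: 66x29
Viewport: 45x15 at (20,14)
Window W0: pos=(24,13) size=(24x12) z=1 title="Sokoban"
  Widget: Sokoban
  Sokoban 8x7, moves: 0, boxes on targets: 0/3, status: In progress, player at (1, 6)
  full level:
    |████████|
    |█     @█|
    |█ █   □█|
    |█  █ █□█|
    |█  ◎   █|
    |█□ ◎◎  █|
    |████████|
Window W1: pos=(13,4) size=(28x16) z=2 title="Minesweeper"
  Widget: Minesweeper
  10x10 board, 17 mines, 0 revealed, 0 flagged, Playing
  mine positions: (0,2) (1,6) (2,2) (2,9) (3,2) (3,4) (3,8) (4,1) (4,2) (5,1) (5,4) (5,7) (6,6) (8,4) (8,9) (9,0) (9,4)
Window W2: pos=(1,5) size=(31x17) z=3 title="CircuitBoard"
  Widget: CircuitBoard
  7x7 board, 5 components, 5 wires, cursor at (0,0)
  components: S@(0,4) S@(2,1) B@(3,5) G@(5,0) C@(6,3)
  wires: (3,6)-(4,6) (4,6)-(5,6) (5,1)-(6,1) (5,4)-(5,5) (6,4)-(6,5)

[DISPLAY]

           ┃        ┃      ┃                 
      B   ·┃        ┃──────┨                 
          │┃        ┃      ┃                 
          ·┃        ┃      ┃                 
          │┃        ┃      ┃                 
  · ─ ·   ·┃━━━━━━━━┛      ┃                 
           ┃█              ┃                 
━━━━━━━━━━━┛█              ┃                 
    ┃████████              ┃                 
    ┃Moves: 0  0/3         ┃                 
    ┗━━━━━━━━━━━━━━━━━━━━━━┛                 
                                             
                                             
                                             
                                             


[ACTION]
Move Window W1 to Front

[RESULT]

■■■■                ┃      ┃                 
■■■■                ┃──────┨                 
■■■■                ┃      ┃                 
                    ┃      ┃                 
                    ┃      ┃                 
━━━━━━━━━━━━━━━━━━━━┛      ┃                 
           ┃█              ┃                 
━━━━━━━━━━━┛█              ┃                 
    ┃████████              ┃                 
    ┃Moves: 0  0/3         ┃                 
    ┗━━━━━━━━━━━━━━━━━━━━━━┛                 
                                             
                                             
                                             
                                             


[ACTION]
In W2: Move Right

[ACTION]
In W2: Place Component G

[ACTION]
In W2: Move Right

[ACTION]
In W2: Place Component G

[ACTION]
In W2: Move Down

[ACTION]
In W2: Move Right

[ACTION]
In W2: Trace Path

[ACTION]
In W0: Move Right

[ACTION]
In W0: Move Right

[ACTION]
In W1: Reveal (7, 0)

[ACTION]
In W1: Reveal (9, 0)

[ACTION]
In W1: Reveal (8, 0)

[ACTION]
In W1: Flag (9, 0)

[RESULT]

■■■■                ┃      ┃                 
■■■✹                ┃──────┨                 
■■■■                ┃      ┃                 
                    ┃      ┃                 
                    ┃      ┃                 
━━━━━━━━━━━━━━━━━━━━┛      ┃                 
           ┃█              ┃                 
━━━━━━━━━━━┛█              ┃                 
    ┃████████              ┃                 
    ┃Moves: 0  0/3         ┃                 
    ┗━━━━━━━━━━━━━━━━━━━━━━┛                 
                                             
                                             
                                             
                                             


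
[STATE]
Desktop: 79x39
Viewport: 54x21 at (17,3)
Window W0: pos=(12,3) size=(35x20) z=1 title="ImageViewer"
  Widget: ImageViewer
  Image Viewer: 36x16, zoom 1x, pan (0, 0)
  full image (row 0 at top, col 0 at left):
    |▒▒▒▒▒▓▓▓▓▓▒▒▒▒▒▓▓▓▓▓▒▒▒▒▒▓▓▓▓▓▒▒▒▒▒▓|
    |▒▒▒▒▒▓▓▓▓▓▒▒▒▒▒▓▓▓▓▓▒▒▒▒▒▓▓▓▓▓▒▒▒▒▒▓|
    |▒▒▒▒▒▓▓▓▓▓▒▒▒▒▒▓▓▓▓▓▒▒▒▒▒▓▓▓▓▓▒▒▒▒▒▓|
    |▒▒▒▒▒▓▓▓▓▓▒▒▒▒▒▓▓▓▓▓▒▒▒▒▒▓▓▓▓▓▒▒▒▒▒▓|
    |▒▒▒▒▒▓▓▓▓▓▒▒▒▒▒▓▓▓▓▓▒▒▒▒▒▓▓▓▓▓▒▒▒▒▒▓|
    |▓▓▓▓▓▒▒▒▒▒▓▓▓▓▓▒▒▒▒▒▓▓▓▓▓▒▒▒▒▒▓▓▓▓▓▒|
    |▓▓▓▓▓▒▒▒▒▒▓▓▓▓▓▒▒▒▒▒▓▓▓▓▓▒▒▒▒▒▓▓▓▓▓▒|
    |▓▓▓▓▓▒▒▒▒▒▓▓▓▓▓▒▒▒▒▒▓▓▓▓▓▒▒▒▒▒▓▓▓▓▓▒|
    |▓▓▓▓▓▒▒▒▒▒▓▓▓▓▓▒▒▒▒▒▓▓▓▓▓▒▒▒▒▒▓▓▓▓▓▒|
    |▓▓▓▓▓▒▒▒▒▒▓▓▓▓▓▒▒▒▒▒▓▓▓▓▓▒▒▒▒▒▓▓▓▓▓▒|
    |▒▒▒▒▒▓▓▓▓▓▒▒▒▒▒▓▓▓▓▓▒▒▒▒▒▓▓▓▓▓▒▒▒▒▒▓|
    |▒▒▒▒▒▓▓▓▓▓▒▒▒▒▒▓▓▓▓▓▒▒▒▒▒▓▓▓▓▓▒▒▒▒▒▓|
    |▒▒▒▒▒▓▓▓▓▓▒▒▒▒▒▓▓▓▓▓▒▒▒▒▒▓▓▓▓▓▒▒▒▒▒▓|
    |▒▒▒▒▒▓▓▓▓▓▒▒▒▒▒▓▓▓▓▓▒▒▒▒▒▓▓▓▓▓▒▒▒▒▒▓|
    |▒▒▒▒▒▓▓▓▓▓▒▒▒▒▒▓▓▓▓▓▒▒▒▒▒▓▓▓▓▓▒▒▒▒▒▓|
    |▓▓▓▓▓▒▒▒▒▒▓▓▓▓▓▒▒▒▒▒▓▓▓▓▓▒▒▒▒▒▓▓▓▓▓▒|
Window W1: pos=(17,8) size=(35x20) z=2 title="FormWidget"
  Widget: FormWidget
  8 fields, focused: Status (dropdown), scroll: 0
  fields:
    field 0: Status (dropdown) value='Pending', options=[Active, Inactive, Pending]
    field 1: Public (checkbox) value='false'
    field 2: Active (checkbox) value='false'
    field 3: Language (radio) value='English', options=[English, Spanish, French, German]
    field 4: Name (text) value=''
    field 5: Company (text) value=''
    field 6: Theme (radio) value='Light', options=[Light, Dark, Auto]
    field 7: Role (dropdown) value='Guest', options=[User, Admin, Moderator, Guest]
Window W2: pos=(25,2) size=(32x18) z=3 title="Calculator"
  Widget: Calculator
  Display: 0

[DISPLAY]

━━━━━━━━┃ Calculator                   ┃              
geViewer┠──────────────────────────────┨              
────────┃                             0┃              
▒▓▓▓▓▓▒▒┃┌───┬───┬───┬───┐             ┃              
▒▓▓▓▓▓▒▒┃│ 7 │ 8 │ 9 │ ÷ │             ┃              
┏━━━━━━━┃├───┼───┼───┼───┤             ┃              
┃ FormWi┃│ 4 │ 5 │ 6 │ × │             ┃              
┠───────┃├───┼───┼───┼───┤             ┃              
┃> Statu┃│ 1 │ 2 │ 3 │ - │             ┃              
┃  Publi┃├───┼───┼───┼───┤             ┃              
┃  Activ┃│ 0 │ . │ = │ + │             ┃              
┃  Langu┃├───┼───┼───┼───┤             ┃              
┃  Name:┃│ C │ MC│ MR│ M+│             ┃              
┃  Compa┃└───┴───┴───┴───┘             ┃              
┃  Theme┃                              ┃              
┃  Role:┃                              ┃              
┃       ┗━━━━━━━━━━━━━━━━━━━━━━━━━━━━━━┛              
┃                                 ┃                   
┃                                 ┃                   
┃                                 ┃                   
┃                                 ┃                   


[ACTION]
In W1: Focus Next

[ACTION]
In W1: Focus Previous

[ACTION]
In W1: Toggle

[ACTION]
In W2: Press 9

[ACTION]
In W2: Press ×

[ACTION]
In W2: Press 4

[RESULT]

━━━━━━━━┃ Calculator                   ┃              
geViewer┠──────────────────────────────┨              
────────┃                             4┃              
▒▓▓▓▓▓▒▒┃┌───┬───┬───┬───┐             ┃              
▒▓▓▓▓▓▒▒┃│ 7 │ 8 │ 9 │ ÷ │             ┃              
┏━━━━━━━┃├───┼───┼───┼───┤             ┃              
┃ FormWi┃│ 4 │ 5 │ 6 │ × │             ┃              
┠───────┃├───┼───┼───┼───┤             ┃              
┃> Statu┃│ 1 │ 2 │ 3 │ - │             ┃              
┃  Publi┃├───┼───┼───┼───┤             ┃              
┃  Activ┃│ 0 │ . │ = │ + │             ┃              
┃  Langu┃├───┼───┼───┼───┤             ┃              
┃  Name:┃│ C │ MC│ MR│ M+│             ┃              
┃  Compa┃└───┴───┴───┴───┘             ┃              
┃  Theme┃                              ┃              
┃  Role:┃                              ┃              
┃       ┗━━━━━━━━━━━━━━━━━━━━━━━━━━━━━━┛              
┃                                 ┃                   
┃                                 ┃                   
┃                                 ┃                   
┃                                 ┃                   


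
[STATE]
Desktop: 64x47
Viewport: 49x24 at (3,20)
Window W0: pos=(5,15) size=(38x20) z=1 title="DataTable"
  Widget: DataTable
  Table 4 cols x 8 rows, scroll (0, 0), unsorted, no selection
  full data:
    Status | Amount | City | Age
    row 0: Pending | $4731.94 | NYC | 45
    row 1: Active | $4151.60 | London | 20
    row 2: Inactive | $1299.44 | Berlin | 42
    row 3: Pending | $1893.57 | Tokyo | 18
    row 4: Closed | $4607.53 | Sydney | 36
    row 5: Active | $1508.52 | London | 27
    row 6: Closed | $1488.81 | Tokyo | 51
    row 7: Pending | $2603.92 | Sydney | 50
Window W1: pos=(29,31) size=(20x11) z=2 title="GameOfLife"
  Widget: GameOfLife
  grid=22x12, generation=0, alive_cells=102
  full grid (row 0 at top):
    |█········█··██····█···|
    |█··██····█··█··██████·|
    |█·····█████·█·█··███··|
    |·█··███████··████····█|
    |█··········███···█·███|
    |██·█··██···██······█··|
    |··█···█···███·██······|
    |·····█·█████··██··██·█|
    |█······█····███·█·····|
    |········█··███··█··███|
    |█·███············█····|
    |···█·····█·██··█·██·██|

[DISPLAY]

  ┃Pending │$4731.94│NYC   │45         ┃         
  ┃Active  │$4151.60│London│20         ┃         
  ┃Inactive│$1299.44│Berlin│42         ┃         
  ┃Pending │$1893.57│Tokyo │18         ┃         
  ┃Closed  │$4607.53│Sydney│36         ┃         
  ┃Active  │$1508.52│London│27         ┃         
  ┃Closed  │$1488.81│Tokyo │51         ┃         
  ┃Pending │$2603.92│Sydney│50         ┃         
  ┃                                    ┃         
  ┃                                    ┃         
  ┃                                    ┃         
  ┃                       ┏━━━━━━━━━━━━━━━━━━┓   
  ┃                       ┃ GameOfLife       ┃   
  ┃                       ┠──────────────────┨   
  ┗━━━━━━━━━━━━━━━━━━━━━━━┃Gen: 0            ┃   
                          ┃··███████··████···┃   
                          ┃·········███···█·█┃   
                          ┃·█··██···██······█┃   
                          ┃█···█···███·██····┃   
                          ┃···█·█████··██··██┃   
                          ┃·····█····███·█···┃   
                          ┗━━━━━━━━━━━━━━━━━━┛   
                                                 
                                                 


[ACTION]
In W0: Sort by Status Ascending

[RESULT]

  ┃Active  │$4151.60│London│20         ┃         
  ┃Active  │$1508.52│London│27         ┃         
  ┃Closed  │$4607.53│Sydney│36         ┃         
  ┃Closed  │$1488.81│Tokyo │51         ┃         
  ┃Inactive│$1299.44│Berlin│42         ┃         
  ┃Pending │$4731.94│NYC   │45         ┃         
  ┃Pending │$1893.57│Tokyo │18         ┃         
  ┃Pending │$2603.92│Sydney│50         ┃         
  ┃                                    ┃         
  ┃                                    ┃         
  ┃                                    ┃         
  ┃                       ┏━━━━━━━━━━━━━━━━━━┓   
  ┃                       ┃ GameOfLife       ┃   
  ┃                       ┠──────────────────┨   
  ┗━━━━━━━━━━━━━━━━━━━━━━━┃Gen: 0            ┃   
                          ┃··███████··████···┃   
                          ┃·········███···█·█┃   
                          ┃·█··██···██······█┃   
                          ┃█···█···███·██····┃   
                          ┃···█·█████··██··██┃   
                          ┃·····█····███·█···┃   
                          ┗━━━━━━━━━━━━━━━━━━┛   
                                                 
                                                 


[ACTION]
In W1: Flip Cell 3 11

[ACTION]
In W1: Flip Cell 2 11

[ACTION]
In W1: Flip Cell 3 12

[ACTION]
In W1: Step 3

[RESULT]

  ┃Active  │$4151.60│London│20         ┃         
  ┃Active  │$1508.52│London│27         ┃         
  ┃Closed  │$4607.53│Sydney│36         ┃         
  ┃Closed  │$1488.81│Tokyo │51         ┃         
  ┃Inactive│$1299.44│Berlin│42         ┃         
  ┃Pending │$4731.94│NYC   │45         ┃         
  ┃Pending │$1893.57│Tokyo │18         ┃         
  ┃Pending │$2603.92│Sydney│50         ┃         
  ┃                                    ┃         
  ┃                                    ┃         
  ┃                                    ┃         
  ┃                       ┏━━━━━━━━━━━━━━━━━━┓   
  ┃                       ┃ GameOfLife       ┃   
  ┃                       ┠──────────────────┨   
  ┗━━━━━━━━━━━━━━━━━━━━━━━┃Gen: 3            ┃   
                          ┃████········█·████┃   
                          ┃██··█·······█···██┃   
                          ┃█████······██·█···┃   
                          ┃····██······█··█·█┃   
                          ┃····███······██·█·┃   
                          ┃····███······█····┃   
                          ┗━━━━━━━━━━━━━━━━━━┛   
                                                 
                                                 


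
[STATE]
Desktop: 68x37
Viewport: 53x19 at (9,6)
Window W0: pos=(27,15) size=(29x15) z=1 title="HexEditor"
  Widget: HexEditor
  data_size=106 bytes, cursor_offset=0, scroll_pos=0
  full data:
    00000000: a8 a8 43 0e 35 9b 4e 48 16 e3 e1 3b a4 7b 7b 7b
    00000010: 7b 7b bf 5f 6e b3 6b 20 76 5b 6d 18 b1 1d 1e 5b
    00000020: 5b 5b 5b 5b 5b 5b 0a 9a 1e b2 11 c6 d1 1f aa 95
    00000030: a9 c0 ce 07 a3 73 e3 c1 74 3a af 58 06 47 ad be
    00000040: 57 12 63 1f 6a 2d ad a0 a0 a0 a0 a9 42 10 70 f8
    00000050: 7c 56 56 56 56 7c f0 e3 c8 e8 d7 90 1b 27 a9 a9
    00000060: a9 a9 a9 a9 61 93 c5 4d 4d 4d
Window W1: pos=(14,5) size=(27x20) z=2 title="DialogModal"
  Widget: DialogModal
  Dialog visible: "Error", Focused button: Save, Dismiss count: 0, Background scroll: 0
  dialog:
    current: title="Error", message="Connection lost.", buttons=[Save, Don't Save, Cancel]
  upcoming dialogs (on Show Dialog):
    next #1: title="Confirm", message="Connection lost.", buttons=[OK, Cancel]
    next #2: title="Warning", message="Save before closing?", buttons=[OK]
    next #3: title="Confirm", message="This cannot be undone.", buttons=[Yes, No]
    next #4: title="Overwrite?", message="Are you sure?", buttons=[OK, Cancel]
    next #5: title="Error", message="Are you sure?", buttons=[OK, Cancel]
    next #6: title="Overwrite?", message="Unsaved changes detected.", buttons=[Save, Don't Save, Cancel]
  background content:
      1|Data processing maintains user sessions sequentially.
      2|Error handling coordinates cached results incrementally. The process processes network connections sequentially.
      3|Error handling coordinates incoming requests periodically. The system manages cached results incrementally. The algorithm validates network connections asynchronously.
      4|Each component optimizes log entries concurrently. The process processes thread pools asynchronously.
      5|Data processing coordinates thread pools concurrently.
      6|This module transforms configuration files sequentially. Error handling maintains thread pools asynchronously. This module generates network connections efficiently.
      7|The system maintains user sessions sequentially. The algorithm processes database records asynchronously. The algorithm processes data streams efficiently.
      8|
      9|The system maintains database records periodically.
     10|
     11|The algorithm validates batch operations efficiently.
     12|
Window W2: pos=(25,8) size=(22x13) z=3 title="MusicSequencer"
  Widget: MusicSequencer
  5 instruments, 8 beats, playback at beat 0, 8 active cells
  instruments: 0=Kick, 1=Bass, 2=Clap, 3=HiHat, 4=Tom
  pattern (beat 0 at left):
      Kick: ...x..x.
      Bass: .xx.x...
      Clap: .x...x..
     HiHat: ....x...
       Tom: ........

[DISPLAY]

     ┃ DialogModal             ┃                     
     ┠─────────────────────────┨                     
     ┃Data proce┏━━━━━━━━━━━━━━━━━━━━┓               
     ┃Error hand┃ MusicSequencer     ┃               
     ┃Error hand┠────────────────────┨               
     ┃Each compo┃      ▼1234567      ┃               
     ┃Data proce┃  Kick···█··█·      ┃               
     ┃Th┌───────┃  Bass·██·█···      ┃               
     ┃Th│       ┃  Clap·█···█··      ┃               
     ┃  │  Conne┃ HiHat····█···      ┃━━━━━━━━┓      
     ┃Th│[Save] ┃   Tom········      ┃        ┃      
     ┃  └───────┃                    ┃────────┨      
     ┃The algori┃                    ┃0e 35 9b┃      
     ┃          ┃                    ┃5f 6e b3┃      
     ┃          ┗━━━━━━━━━━━━━━━━━━━━┛5b 5b 5b┃      
     ┃                         ┃c0 ce 07 a3 73┃      
     ┃                         ┃12 63 1f 6a 2d┃      
     ┃                         ┃56 56 56 56 7c┃      
     ┗━━━━━━━━━━━━━━━━━━━━━━━━━┛a9 a9 a9 61 93┃      


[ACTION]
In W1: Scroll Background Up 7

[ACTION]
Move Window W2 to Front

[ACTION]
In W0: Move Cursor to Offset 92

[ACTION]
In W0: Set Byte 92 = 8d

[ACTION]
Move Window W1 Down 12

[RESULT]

                                                     
                                                     
                ┏━━━━━━━━━━━━━━━━━━━━┓               
                ┃ MusicSequencer     ┃               
                ┠────────────────────┨               
                ┃      ▼1234567      ┃               
                ┃  Kick···█··█·      ┃               
                ┃  Bass·██·█···      ┃               
                ┃  Clap·█···█··      ┃               
                ┃ HiHat····█···      ┃━━━━━━━━┓      
                ┃   Tom········      ┃        ┃      
     ┏━━━━━━━━━━┃                    ┃────────┨      
     ┃ DialogMod┃                    ┃0e 35 9b┃      
     ┠──────────┃                    ┃5f 6e b3┃      
     ┃Data proce┗━━━━━━━━━━━━━━━━━━━━┛5b 5b 5b┃      
     ┃Error handling coordinate┃c0 ce 07 a3 73┃      
     ┃Error handling coordinate┃12 63 1f 6a 2d┃      
     ┃Each component optimizes ┃56 56 56 56 7c┃      
     ┃Data processing coordinat┃a9 a9 a9 61 93┃      


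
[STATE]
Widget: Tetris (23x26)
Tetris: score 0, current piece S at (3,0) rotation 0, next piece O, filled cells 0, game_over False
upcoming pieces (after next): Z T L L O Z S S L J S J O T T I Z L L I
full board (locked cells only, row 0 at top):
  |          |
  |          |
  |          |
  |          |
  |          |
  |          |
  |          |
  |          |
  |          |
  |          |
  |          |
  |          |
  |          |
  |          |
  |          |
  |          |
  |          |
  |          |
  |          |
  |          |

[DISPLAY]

    ░░    │Next:       
   ░░     │▓▓          
          │▓▓          
          │            
          │            
          │            
          │Score:      
          │0           
          │            
          │            
          │            
          │            
          │            
          │            
          │            
          │            
          │            
          │            
          │            
          │            
          │            
          │            
          │            
          │            
          │            
          │            


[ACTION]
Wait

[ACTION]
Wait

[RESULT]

          │Next:       
          │▓▓          
    ░░    │▓▓          
   ░░     │            
          │            
          │            
          │Score:      
          │0           
          │            
          │            
          │            
          │            
          │            
          │            
          │            
          │            
          │            
          │            
          │            
          │            
          │            
          │            
          │            
          │            
          │            
          │            


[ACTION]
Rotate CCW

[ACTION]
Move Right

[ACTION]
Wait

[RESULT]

          │Next:       
          │▓▓          
          │▓▓          
    ░     │            
    ░░    │            
     ░    │            
          │Score:      
          │0           
          │            
          │            
          │            
          │            
          │            
          │            
          │            
          │            
          │            
          │            
          │            
          │            
          │            
          │            
          │            
          │            
          │            
          │            


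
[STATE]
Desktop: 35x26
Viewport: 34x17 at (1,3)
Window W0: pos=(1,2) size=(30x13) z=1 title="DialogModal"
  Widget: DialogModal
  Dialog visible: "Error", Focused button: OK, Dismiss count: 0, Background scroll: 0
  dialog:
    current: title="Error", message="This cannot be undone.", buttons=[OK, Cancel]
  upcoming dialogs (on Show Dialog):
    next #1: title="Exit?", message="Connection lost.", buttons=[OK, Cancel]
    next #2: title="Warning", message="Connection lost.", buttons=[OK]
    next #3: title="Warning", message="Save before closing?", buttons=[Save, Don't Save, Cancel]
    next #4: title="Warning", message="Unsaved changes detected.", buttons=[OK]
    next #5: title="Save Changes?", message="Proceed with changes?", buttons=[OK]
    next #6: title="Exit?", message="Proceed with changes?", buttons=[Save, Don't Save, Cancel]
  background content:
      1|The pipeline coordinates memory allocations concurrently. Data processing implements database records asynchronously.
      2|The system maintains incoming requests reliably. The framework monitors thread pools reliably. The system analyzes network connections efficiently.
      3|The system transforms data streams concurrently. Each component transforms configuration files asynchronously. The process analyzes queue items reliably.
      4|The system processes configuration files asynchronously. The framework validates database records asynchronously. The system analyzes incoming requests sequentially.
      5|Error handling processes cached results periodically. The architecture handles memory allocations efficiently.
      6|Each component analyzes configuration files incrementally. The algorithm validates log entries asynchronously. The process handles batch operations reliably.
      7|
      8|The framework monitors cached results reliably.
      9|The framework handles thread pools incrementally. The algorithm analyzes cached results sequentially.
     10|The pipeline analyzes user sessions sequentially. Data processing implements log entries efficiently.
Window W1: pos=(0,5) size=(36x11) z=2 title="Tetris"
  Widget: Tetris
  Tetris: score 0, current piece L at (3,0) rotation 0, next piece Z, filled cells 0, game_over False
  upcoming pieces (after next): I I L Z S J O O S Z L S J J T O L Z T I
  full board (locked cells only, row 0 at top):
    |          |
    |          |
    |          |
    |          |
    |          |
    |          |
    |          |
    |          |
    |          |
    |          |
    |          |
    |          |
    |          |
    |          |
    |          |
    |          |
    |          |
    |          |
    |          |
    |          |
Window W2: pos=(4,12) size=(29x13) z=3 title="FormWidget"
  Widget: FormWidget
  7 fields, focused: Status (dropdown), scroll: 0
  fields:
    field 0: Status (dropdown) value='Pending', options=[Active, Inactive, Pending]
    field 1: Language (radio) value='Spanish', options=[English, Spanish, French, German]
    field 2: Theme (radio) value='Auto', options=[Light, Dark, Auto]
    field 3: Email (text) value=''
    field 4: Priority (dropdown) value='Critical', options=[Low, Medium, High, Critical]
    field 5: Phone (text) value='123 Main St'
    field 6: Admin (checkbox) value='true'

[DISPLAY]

┃ DialogModal                ┃    
┠────────────────────────────┨    
━━━━━━━━━━━━━━━━━━━━━━━━━━━━━━━━━━
 Tetris                           
──────────────────────────────────
          │Next:                  
          │▓▓                     
          │ ▓▓                    
          │                       
   ┏━━━━━━━━━━━━━━━━━━━━━━━━━━━┓  
   ┃ FormWidget                ┃  
   ┠───────────────────────────┨  
━━━┃> Status:     [Pending   ▼]┃━━
   ┃  Language:   ( ) English  ┃  
   ┃  Theme:      ( ) Light  ( ┃  
   ┃  Email:      [           ]┃  
   ┃  Priority:   [Critical  ▼]┃  


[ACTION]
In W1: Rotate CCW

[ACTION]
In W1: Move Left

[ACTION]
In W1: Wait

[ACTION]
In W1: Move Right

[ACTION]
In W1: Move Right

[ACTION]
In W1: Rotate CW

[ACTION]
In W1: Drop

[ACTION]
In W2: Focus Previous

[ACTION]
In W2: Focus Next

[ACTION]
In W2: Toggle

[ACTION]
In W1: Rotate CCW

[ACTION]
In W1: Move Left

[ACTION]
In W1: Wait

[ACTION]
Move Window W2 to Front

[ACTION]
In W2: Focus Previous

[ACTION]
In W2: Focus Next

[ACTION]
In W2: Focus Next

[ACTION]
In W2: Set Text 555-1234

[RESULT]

┃ DialogModal                ┃    
┠────────────────────────────┨    
━━━━━━━━━━━━━━━━━━━━━━━━━━━━━━━━━━
 Tetris                           
──────────────────────────────────
          │Next:                  
          │▓▓                     
          │ ▓▓                    
          │                       
   ┏━━━━━━━━━━━━━━━━━━━━━━━━━━━┓  
   ┃ FormWidget                ┃  
   ┠───────────────────────────┨  
━━━┃  Status:     [Pending   ▼]┃━━
   ┃> Language:   ( ) English  ┃  
   ┃  Theme:      ( ) Light  ( ┃  
   ┃  Email:      [           ]┃  
   ┃  Priority:   [Critical  ▼]┃  


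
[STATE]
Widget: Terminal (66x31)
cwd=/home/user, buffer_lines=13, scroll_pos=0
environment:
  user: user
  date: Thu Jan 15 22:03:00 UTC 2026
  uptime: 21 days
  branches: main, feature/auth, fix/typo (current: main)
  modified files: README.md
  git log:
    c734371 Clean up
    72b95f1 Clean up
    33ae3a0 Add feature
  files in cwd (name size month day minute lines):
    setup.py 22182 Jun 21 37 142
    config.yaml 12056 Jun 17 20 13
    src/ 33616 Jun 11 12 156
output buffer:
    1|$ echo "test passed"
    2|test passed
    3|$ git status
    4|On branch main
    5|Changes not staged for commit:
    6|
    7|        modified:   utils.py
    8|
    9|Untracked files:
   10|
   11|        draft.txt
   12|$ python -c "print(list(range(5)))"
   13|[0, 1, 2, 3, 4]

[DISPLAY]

$ echo "test passed"                                              
test passed                                                       
$ git status                                                      
On branch main                                                    
Changes not staged for commit:                                    
                                                                  
        modified:   utils.py                                      
                                                                  
Untracked files:                                                  
                                                                  
        draft.txt                                                 
$ python -c "print(list(range(5)))"                               
[0, 1, 2, 3, 4]                                                   
$ █                                                               
                                                                  
                                                                  
                                                                  
                                                                  
                                                                  
                                                                  
                                                                  
                                                                  
                                                                  
                                                                  
                                                                  
                                                                  
                                                                  
                                                                  
                                                                  
                                                                  
                                                                  


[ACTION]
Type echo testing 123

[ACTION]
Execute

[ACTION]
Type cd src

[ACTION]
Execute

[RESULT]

$ echo "test passed"                                              
test passed                                                       
$ git status                                                      
On branch main                                                    
Changes not staged for commit:                                    
                                                                  
        modified:   utils.py                                      
                                                                  
Untracked files:                                                  
                                                                  
        draft.txt                                                 
$ python -c "print(list(range(5)))"                               
[0, 1, 2, 3, 4]                                                   
$ echo testing 123                                                
testing 123                                                       
$ cd src                                                          
                                                                  
$ █                                                               
                                                                  
                                                                  
                                                                  
                                                                  
                                                                  
                                                                  
                                                                  
                                                                  
                                                                  
                                                                  
                                                                  
                                                                  
                                                                  
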